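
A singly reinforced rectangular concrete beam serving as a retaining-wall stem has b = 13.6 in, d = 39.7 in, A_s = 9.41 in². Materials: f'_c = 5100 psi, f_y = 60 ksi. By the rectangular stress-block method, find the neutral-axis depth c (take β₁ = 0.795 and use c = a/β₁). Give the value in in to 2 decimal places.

T = A_s f_y = 9.41 × 60 = 564.6 kips.
a = T/(0.85 f'_c b) = 564.6/(0.85 × 5.1 × 13.6) = 9.5766 in.
With β₁ = 0.795, c = a/β₁ = 9.5766/0.795 = 12.05 in.

c ≈ 12.05 in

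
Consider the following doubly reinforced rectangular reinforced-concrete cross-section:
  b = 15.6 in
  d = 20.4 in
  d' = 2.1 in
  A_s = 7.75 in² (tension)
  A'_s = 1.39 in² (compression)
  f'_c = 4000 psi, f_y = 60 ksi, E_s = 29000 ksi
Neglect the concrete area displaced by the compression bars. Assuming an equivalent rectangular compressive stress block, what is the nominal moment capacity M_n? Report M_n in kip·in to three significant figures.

Assume both steels yield.
a = (A_s − A'_s) f_y/(0.85 f'_c b) = (7.75 − 1.39) × 60/(0.85 × 4 × 15.6) = 7.195 in.
c = a/β₁ = 7.195/0.85 = 8.465 in; ε'_s = 0.003(c − d')/c = 0.0023 ≥ ε_y = 0.0021, so the compression steel yields.
M_n = (A_s − A'_s) f_y (d − a/2) + A'_s f_y (d − d') = 381.6 × (20.4 − 3.5975) + 83.4 × (20.4 − 2.1) = 6411.8 + 1526.2 = 7938.0 kip·in.

M_n ≈ 7940 kip·in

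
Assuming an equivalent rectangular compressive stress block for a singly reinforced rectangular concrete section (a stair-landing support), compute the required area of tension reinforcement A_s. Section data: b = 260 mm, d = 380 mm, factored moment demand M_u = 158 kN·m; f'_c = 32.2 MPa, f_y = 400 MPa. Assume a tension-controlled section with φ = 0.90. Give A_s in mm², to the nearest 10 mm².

A_s ≈ 1280 mm²

M_n = M_u/φ = 158/0.90 = 175.556 kN·m.
With M_n = 0.85 f'_c a b (d − a/2), solve the quadratic for a:
a = d − √(d² − 2M_n/(0.85 f'_c b)) = 380 − √(380² − 2 × 175.556×10⁶/(0.85 × 32.2 × 260)) = 71.68 mm.
A_s = 0.85 f'_c a b / f_y = 0.85 × 32.2 × 71.68 × 260 / 400 = 1275.2 mm².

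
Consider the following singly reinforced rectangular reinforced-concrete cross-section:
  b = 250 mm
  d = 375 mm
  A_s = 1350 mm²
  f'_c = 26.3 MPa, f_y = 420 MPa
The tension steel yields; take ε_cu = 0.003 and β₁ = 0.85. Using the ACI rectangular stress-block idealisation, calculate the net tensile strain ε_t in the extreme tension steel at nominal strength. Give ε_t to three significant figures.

ε_t ≈ 0.00643

a = A_s f_y/(0.85 f'_c b) = 101.45 mm.
β₁ = 0.85, so c = a/β₁ = 101.45/0.85 = 119.35 mm.
From the linear strain diagram with ε_cu = 0.003: ε_t = 0.003 (d − c)/c = 0.003 × (375 − 119.35)/119.35 = 0.00643.
Since ε_t ≥ 0.005, the section is tension-controlled.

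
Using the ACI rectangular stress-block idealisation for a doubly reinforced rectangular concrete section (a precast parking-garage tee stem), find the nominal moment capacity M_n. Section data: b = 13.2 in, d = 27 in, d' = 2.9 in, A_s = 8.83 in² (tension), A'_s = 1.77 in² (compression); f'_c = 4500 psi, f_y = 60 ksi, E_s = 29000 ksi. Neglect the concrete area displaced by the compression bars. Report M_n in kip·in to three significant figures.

M_n ≈ 12200 kip·in

Assume both steels yield.
a = (A_s − A'_s) f_y/(0.85 f'_c b) = (8.83 − 1.77) × 60/(0.85 × 4.5 × 13.2) = 8.390 in.
c = a/β₁ = 8.390/0.825 = 10.170 in; ε'_s = 0.003(c − d')/c = 0.0021 ≥ ε_y = 0.0021, so the compression steel yields.
M_n = (A_s − A'_s) f_y (d − a/2) + A'_s f_y (d − d') = 423.6 × (27 − 4.195) + 106.2 × (27 − 2.9) = 9660.2 + 2559.4 = 12219.6 kip·in.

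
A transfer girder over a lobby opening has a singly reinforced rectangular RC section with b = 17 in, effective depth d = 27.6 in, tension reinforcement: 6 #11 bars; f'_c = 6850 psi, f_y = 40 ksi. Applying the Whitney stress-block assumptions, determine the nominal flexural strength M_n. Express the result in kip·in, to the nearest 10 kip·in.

M_n ≈ 9630 kip·in

A_s = 6 × 1.56 = 9.36 in².
T = A_s f_y = 9.36 × 40 = 374.4 kips.
a = T/(0.85 f'_c b) = 374.4/(0.85 × 6.85 × 17) = 3.782 in.
M_n = T(d − a/2) = 374.4 × (27.6 − 1.891) = 9625.4 kip·in.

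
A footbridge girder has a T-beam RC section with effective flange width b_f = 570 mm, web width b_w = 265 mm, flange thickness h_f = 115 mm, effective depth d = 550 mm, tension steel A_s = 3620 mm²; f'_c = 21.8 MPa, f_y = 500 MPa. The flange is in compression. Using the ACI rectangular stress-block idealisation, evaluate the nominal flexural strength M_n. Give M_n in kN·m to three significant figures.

Tension: T = A_s f_y = 3620 × 500 = 1810000 N.
Try a within the flange: a = T/(0.85 f'_c b_f) = 1810000/(0.85 × 21.8 × 570) = 171.37 mm.
a = 171.37 > h_f = 115 mm: the block extends into the web. Split into flange-overhang and web parts.
C_f = 0.85 f'_c (b_f − b_w) h_f = 0.85 × 21.8 × (570 − 265) × 115 = 649940 N.
Remaining web compression depth: a_w = (T − C_f)/(0.85 f'_c b_w) = (1810000 − 649940)/(0.85 × 21.8 × 265) = 236.24 mm.
M_n = C_f(d − h_f/2) + (T − C_f)(d − a_w/2) = 649940 × (550 − 57.5) + 1160060 × (550 − 118.12) = 320.10 + 501.01 = 821.11 × 10⁶ N·mm.
M_n = 821.11 kN·m.

M_n ≈ 821 kN·m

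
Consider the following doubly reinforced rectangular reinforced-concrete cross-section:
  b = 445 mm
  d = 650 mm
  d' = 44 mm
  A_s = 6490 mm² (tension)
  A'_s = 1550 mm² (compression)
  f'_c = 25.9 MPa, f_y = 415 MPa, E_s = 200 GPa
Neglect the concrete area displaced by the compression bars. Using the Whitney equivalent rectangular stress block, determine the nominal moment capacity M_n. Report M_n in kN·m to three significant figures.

Assume both tension and compression steel yield.
Net tension couple steel: A_s − A'_s = 4940 mm².
a = (A_s − A'_s) f_y / (0.85 f'_c b) = 2050100/(0.85 × 25.9 × 445) = 209.26 mm.
c = a/β₁ = 209.26/0.85 = 246.19 mm; ε'_s = 0.003(c − d')/c = 0.0025 ≥ f_y/E_s = 0.0021, so compression steel does yield.
M_n = (A_s − A'_s) f_y (d − a/2) + A'_s f_y (d − d') = [2050100 × (650 − 104.63) + 643250 × (650 − 44)] × 10⁻⁶ = 1118.06 + 389.81 = 1507.87 kN·m.

M_n ≈ 1510 kN·m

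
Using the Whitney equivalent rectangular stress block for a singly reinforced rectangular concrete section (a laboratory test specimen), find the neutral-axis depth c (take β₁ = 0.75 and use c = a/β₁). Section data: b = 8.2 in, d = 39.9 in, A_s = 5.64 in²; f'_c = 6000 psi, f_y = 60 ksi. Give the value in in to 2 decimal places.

c ≈ 10.79 in

T = A_s f_y = 5.64 × 60 = 338.4 kips.
a = T/(0.85 f'_c b) = 338.4/(0.85 × 6 × 8.2) = 8.0918 in.
With β₁ = 0.75, c = a/β₁ = 8.0918/0.75 = 10.79 in.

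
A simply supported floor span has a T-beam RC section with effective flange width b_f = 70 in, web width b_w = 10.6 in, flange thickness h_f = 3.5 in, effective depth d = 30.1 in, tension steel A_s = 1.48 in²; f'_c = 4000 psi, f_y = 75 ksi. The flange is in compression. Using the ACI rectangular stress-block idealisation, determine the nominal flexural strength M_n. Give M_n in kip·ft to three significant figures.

M_n ≈ 276 kip·ft

Tension: T = A_s f_y = 1.48 × 75 = 111 kips.
Try a within the flange: a = T/(0.85 f'_c b_f) = 111/(0.85 × 4 × 70) = 0.466 in.
Since a = 0.466 ≤ h_f = 3.5 in, the stress block lies entirely in the flange; analyse as a rectangular beam of width b_f.
M_n = T(d − a/2) = 111 × (30.1 − 0.233) = 3315.2 kip·in.
M_n = 3315.2/12 = 276.27 kip·ft.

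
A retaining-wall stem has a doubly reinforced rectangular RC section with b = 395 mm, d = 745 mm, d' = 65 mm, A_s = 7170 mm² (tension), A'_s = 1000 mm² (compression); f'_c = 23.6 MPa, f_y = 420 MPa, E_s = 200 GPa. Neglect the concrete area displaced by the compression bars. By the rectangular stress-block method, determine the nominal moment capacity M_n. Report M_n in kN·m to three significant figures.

Assume both tension and compression steel yield.
Net tension couple steel: A_s − A'_s = 6170 mm².
a = (A_s − A'_s) f_y / (0.85 f'_c b) = 2591400/(0.85 × 23.6 × 395) = 327.04 mm.
c = a/β₁ = 327.04/0.85 = 384.75 mm; ε'_s = 0.003(c − d')/c = 0.0025 ≥ f_y/E_s = 0.0021, so compression steel does yield.
M_n = (A_s − A'_s) f_y (d − a/2) + A'_s f_y (d − d') = [2591400 × (745 − 163.52) + 420000 × (745 − 65)] × 10⁻⁶ = 1506.85 + 285.60 = 1792.45 kN·m.

M_n ≈ 1790 kN·m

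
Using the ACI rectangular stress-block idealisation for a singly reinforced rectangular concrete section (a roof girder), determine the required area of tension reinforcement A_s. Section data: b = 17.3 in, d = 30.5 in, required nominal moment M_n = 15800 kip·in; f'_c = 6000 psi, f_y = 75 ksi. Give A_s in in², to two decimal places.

A_s ≈ 7.74 in²

From M_n = 0.85 f'_c a b (d − a/2):
a = d − √(d² − 2M_n/(0.85 f'_c b)) = 30.5 − √(30.5² − 2 × 15800/(0.85 × 6 × 17.3)) = 6.581 in.
A_s = 0.85 f'_c a b / f_y = 0.85 × 6 × 6.581 × 17.3 / 75 = 7.742 in².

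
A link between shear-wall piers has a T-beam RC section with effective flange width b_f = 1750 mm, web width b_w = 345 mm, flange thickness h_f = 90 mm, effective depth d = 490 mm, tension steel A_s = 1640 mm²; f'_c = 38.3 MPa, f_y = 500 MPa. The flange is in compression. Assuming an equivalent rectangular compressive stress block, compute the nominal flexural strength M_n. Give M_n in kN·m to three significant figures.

Tension: T = A_s f_y = 1640 × 500 = 820000 N.
Try a within the flange: a = T/(0.85 f'_c b_f) = 820000/(0.85 × 38.3 × 1750) = 14.39 mm.
Since a = 14.39 ≤ h_f = 90 mm, the stress block lies entirely in the flange; analyse as a rectangular beam of width b_f.
M_n = T(d − a/2) = 820000 × (490 − 7.195) = 395.90 × 10⁶ N·mm.
M_n = 395.90 kN·m.

M_n ≈ 396 kN·m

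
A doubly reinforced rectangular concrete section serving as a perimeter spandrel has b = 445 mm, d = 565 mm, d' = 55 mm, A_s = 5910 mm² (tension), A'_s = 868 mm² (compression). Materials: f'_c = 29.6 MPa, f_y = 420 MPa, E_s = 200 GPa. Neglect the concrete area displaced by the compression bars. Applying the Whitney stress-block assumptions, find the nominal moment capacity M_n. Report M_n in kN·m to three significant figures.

Assume both tension and compression steel yield.
Net tension couple steel: A_s − A'_s = 5042 mm².
a = (A_s − A'_s) f_y / (0.85 f'_c b) = 2117640/(0.85 × 29.6 × 445) = 189.14 mm.
c = a/β₁ = 189.14/0.839 = 225.44 mm; ε'_s = 0.003(c − d')/c = 0.0023 ≥ f_y/E_s = 0.0021, so compression steel does yield.
M_n = (A_s − A'_s) f_y (d − a/2) + A'_s f_y (d − d') = [2117640 × (565 − 94.57) + 364560 × (565 − 55)] × 10⁻⁶ = 996.20 + 185.93 = 1182.13 kN·m.

M_n ≈ 1180 kN·m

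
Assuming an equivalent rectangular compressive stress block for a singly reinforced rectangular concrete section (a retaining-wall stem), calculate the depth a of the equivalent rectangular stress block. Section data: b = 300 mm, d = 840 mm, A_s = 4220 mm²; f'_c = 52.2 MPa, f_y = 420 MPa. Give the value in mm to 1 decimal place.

T = A_s f_y = 4220 × 420 = 1772400 N = 1772.4 kN.
Setting C = 0.85 f'_c a b equal to T: a = 1772400/(0.85 × 52.2 × 300) = 133.2 mm.

a ≈ 133.2 mm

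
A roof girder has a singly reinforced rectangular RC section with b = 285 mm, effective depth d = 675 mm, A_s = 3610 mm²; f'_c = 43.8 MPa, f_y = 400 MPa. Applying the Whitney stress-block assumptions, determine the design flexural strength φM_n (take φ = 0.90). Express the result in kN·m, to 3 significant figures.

φM_n ≈ 789 kN·m

T = A_s f_y = 3610 × 400 = 1444000 N = 1444 kN.
From C = T: a = T/(0.85 f'_c b) = 1444000/(0.85 × 43.8 × 285) = 136.09 mm.
M_n = T(d − a/2) = 1444 kN × (675 − 68.045) mm = 876.44 kN·m.
φM_n = 0.90 × 876.44 = 788.80 kN·m.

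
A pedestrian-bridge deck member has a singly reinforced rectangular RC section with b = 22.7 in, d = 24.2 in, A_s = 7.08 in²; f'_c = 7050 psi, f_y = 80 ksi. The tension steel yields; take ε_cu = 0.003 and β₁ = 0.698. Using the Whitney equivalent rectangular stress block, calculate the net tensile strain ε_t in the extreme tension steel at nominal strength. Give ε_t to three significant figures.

ε_t ≈ 0.00917

a = A_s f_y/(0.85 f'_c b) = 4.164 in.
β₁ = 0.698, so c = a/β₁ = 4.164/0.698 = 5.966 in.
From the linear strain diagram with ε_cu = 0.003: ε_t = 0.003 (d − c)/c = 0.003 × (24.2 − 5.966)/5.966 = 0.00917.
Since ε_t ≥ 0.005, the section is tension-controlled.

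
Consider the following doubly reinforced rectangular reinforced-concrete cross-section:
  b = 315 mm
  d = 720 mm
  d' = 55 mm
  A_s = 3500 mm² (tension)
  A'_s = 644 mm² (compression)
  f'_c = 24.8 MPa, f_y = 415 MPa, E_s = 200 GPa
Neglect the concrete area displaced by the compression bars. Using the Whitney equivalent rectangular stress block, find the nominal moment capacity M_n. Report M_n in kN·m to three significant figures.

Assume both tension and compression steel yield.
Net tension couple steel: A_s − A'_s = 2856 mm².
a = (A_s − A'_s) f_y / (0.85 f'_c b) = 1185240/(0.85 × 24.8 × 315) = 178.49 mm.
c = a/β₁ = 178.49/0.85 = 209.99 mm; ε'_s = 0.003(c − d')/c = 0.0022 ≥ f_y/E_s = 0.0021, so compression steel does yield.
M_n = (A_s − A'_s) f_y (d − a/2) + A'_s f_y (d − d') = [1185240 × (720 − 89.245) + 267260 × (720 − 55)] × 10⁻⁶ = 747.60 + 177.73 = 925.33 kN·m.

M_n ≈ 925 kN·m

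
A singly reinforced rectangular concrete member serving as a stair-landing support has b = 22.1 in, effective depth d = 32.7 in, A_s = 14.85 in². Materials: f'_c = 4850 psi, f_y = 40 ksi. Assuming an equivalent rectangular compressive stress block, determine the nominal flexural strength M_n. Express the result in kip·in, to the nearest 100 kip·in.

T = A_s f_y = 14.85 × 40 = 594 kips.
a = T/(0.85 f'_c b) = 594/(0.85 × 4.85 × 22.1) = 6.520 in.
M_n = T(d − a/2) = 594 × (32.7 − 3.26) = 17487.4 kip·in.

M_n ≈ 17500 kip·in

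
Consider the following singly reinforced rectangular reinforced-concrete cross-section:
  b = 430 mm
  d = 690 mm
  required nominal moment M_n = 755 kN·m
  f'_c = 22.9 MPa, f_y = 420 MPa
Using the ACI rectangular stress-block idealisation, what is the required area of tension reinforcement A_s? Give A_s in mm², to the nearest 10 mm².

With M_n = 0.85 f'_c a b (d − a/2), solve the quadratic for a:
a = d − √(d² − 2M_n/(0.85 f'_c b)) = 690 − √(690² − 2 × 755×10⁶/(0.85 × 22.9 × 430)) = 146.22 mm.
A_s = 0.85 f'_c a b / f_y = 0.85 × 22.9 × 146.22 × 430 / 420 = 2913.9 mm².

A_s ≈ 2910 mm²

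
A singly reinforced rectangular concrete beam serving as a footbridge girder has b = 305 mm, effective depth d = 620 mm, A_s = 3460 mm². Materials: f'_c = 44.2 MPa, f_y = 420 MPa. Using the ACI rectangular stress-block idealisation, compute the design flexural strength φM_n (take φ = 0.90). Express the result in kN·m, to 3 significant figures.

T = A_s f_y = 3460 × 420 = 1453200 N = 1453.2 kN.
From C = T: a = T/(0.85 f'_c b) = 1453200/(0.85 × 44.2 × 305) = 126.82 mm.
M_n = T(d − a/2) = 1453.2 kN × (620 − 63.41) mm = 808.84 kN·m.
φM_n = 0.90 × 808.84 = 727.96 kN·m.

φM_n ≈ 728 kN·m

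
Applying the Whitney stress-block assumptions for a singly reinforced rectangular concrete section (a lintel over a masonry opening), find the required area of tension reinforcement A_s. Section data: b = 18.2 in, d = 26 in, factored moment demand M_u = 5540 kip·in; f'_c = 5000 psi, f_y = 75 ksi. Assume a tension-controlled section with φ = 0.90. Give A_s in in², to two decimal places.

M_n = M_u/φ = 5540/0.90 = 6155.56 kip·in.
From M_n = 0.85 f'_c a b (d − a/2):
a = d − √(d² − 2M_n/(0.85 f'_c b)) = 26 − √(26² − 2 × 6155.56/(0.85 × 5 × 18.2)) = 3.266 in.
A_s = 0.85 f'_c a b / f_y = 0.85 × 5 × 3.266 × 18.2 / 75 = 3.368 in².

A_s ≈ 3.37 in²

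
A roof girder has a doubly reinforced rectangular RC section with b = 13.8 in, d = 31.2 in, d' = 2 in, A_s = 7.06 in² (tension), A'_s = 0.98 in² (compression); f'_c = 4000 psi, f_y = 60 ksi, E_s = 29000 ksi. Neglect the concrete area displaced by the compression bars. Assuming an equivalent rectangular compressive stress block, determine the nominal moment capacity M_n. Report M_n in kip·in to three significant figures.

M_n ≈ 11700 kip·in

Assume both steels yield.
a = (A_s − A'_s) f_y/(0.85 f'_c b) = (7.06 − 0.98) × 60/(0.85 × 4 × 13.8) = 7.775 in.
c = a/β₁ = 7.775/0.85 = 9.147 in; ε'_s = 0.003(c − d')/c = 0.0023 ≥ ε_y = 0.0021, so the compression steel yields.
M_n = (A_s − A'_s) f_y (d − a/2) + A'_s f_y (d − d') = 364.8 × (31.2 − 3.8875) + 58.8 × (31.2 − 2) = 9963.6 + 1717.0 = 11680.6 kip·in.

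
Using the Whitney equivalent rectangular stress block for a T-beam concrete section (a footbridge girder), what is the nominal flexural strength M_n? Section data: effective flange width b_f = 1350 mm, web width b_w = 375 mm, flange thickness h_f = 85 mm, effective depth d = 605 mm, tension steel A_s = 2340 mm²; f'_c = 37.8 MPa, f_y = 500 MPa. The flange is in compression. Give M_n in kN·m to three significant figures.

Tension: T = A_s f_y = 2340 × 500 = 1170000 N.
Try a within the flange: a = T/(0.85 f'_c b_f) = 1170000/(0.85 × 37.8 × 1350) = 26.97 mm.
Since a = 26.97 ≤ h_f = 85 mm, the stress block lies entirely in the flange; analyse as a rectangular beam of width b_f.
M_n = T(d − a/2) = 1170000 × (605 − 13.485) = 692.07 × 10⁶ N·mm.
M_n = 692.07 kN·m.

M_n ≈ 692 kN·m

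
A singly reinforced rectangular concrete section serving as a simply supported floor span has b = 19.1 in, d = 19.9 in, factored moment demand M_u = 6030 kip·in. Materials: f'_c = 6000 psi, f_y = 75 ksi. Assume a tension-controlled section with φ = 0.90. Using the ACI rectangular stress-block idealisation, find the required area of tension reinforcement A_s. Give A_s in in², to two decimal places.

M_n = M_u/φ = 6030/0.90 = 6700 kip·in.
From M_n = 0.85 f'_c a b (d − a/2):
a = d − √(d² − 2M_n/(0.85 f'_c b)) = 19.9 − √(19.9² − 2 × 6700/(0.85 × 6 × 19.1)) = 3.824 in.
A_s = 0.85 f'_c a b / f_y = 0.85 × 6 × 3.824 × 19.1 / 75 = 4.967 in².

A_s ≈ 4.97 in²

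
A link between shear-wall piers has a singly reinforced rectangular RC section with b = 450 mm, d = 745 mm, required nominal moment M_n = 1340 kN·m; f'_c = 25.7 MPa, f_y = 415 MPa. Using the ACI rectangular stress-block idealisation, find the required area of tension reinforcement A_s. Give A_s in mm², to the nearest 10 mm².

A_s ≈ 5060 mm²

With M_n = 0.85 f'_c a b (d − a/2), solve the quadratic for a:
a = d − √(d² − 2M_n/(0.85 f'_c b)) = 745 − √(745² − 2 × 1340×10⁶/(0.85 × 25.7 × 450)) = 213.59 mm.
A_s = 0.85 f'_c a b / f_y = 0.85 × 25.7 × 213.59 × 450 / 415 = 5059.4 mm².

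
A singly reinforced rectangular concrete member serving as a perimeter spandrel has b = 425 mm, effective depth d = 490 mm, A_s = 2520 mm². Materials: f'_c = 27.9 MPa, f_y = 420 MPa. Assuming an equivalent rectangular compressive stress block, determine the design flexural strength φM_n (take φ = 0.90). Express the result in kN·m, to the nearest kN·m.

φM_n ≈ 417 kN·m

T = A_s f_y = 2520 × 420 = 1058400 N = 1058.4 kN.
From C = T: a = T/(0.85 f'_c b) = 1058400/(0.85 × 27.9 × 425) = 105.01 mm.
M_n = T(d − a/2) = 1058.4 kN × (490 − 52.505) mm = 463.04 kN·m.
φM_n = 0.90 × 463.04 = 416.74 kN·m.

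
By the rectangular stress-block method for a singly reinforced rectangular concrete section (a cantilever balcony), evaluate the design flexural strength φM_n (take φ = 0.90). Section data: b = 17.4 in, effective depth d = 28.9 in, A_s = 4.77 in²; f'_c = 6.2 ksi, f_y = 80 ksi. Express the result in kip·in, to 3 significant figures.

φM_n ≈ 9210 kip·in

T = A_s f_y = 4.77 × 80 = 381.6 kips.
a = T/(0.85 f'_c b) = 381.6/(0.85 × 6.2 × 17.4) = 4.161 in.
M_n = T(d − a/2) = 381.6 × (28.9 − 2.0805) = 10234.3 kip·in.
φM_n = 0.90 × 10234.3 = 9210.9 kip·in.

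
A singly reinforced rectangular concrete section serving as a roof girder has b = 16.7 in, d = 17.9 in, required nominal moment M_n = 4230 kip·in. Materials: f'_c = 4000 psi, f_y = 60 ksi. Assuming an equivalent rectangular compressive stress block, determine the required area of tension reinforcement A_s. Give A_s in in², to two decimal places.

A_s ≈ 4.55 in²

From M_n = 0.85 f'_c a b (d − a/2):
a = d − √(d² − 2M_n/(0.85 f'_c b)) = 17.9 − √(17.9² − 2 × 4230/(0.85 × 4 × 16.7)) = 4.807 in.
A_s = 0.85 f'_c a b / f_y = 0.85 × 4 × 4.807 × 16.7 / 60 = 4.549 in².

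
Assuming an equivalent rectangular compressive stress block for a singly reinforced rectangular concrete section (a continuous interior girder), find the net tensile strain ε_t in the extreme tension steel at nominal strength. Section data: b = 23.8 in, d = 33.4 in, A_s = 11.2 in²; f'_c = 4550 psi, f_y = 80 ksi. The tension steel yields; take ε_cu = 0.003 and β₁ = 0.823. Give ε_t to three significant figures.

a = A_s f_y/(0.85 f'_c b) = 9.734 in.
β₁ = 0.823, so c = a/β₁ = 9.734/0.823 = 11.827 in.
From the linear strain diagram with ε_cu = 0.003: ε_t = 0.003 (d − c)/c = 0.003 × (33.4 − 11.827)/11.827 = 0.00547.
Since ε_t ≥ 0.005, the section is tension-controlled.

ε_t ≈ 0.00547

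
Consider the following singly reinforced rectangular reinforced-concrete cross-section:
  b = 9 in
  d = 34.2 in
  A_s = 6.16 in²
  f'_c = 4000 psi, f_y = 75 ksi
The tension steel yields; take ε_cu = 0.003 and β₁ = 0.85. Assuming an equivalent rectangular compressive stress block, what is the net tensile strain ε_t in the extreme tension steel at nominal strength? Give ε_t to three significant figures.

a = A_s f_y/(0.85 f'_c b) = 15.098 in.
β₁ = 0.85, so c = a/β₁ = 15.098/0.85 = 17.762 in.
From the linear strain diagram with ε_cu = 0.003: ε_t = 0.003 (d − c)/c = 0.003 × (34.2 − 17.762)/17.762 = 0.00278.
ε_t < 0.004 — the section is over-reinforced for flexure under ACI limits.

ε_t ≈ 0.00278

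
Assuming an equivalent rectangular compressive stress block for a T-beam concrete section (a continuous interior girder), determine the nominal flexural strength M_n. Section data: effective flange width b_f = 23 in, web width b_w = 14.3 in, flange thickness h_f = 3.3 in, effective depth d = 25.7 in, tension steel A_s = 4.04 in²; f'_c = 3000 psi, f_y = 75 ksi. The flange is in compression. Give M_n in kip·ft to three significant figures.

Tension: T = A_s f_y = 4.04 × 75 = 303 kips.
Try a within the flange: a = T/(0.85 f'_c b_f) = 303/(0.85 × 3 × 23) = 5.166 in.
a = 5.166 > h_f = 3.3 in: the block extends into the web. Split into flange-overhang and web parts.
C_f = 0.85 f'_c (b_f − b_w) h_f = 0.85 × 3 × (23 − 14.3) × 3.3 = 73.2 kips.
Remaining web compression depth: a_w = (T − C_f)/(0.85 f'_c b_w) = (303 − 73.2)/(0.85 × 3 × 14.3) = 6.302 in.
M_n = C_f(d − h_f/2) + (T − C_f)(d − a_w/2) = 73.2 × (25.7 − 1.65) + 229.8 × (25.7 − 3.151) = 1760.5 + 5181.8 = 6942.3 kip·in.
M_n = 6942.3/12 = 578.53 kip·ft.

M_n ≈ 579 kip·ft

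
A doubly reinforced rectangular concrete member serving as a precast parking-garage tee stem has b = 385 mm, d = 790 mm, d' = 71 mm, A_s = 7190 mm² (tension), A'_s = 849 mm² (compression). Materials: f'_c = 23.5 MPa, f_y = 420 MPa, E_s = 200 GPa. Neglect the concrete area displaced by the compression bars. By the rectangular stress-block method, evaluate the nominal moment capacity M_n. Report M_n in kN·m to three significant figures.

M_n ≈ 1900 kN·m

Assume both tension and compression steel yield.
Net tension couple steel: A_s − A'_s = 6341 mm².
a = (A_s − A'_s) f_y / (0.85 f'_c b) = 2663220/(0.85 × 23.5 × 385) = 346.31 mm.
c = a/β₁ = 346.31/0.85 = 407.42 mm; ε'_s = 0.003(c − d')/c = 0.0025 ≥ f_y/E_s = 0.0021, so compression steel does yield.
M_n = (A_s − A'_s) f_y (d − a/2) + A'_s f_y (d − d') = [2663220 × (790 − 173.155) + 356580 × (790 − 71)] × 10⁻⁶ = 1642.79 + 256.38 = 1899.17 kN·m.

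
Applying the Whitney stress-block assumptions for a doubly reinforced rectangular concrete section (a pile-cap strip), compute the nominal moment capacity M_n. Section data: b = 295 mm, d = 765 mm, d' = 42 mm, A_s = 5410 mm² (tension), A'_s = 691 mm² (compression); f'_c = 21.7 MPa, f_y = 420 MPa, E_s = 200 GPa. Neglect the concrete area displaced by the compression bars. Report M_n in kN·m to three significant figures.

Assume both tension and compression steel yield.
Net tension couple steel: A_s − A'_s = 4719 mm².
a = (A_s − A'_s) f_y / (0.85 f'_c b) = 1981980/(0.85 × 21.7 × 295) = 364.25 mm.
c = a/β₁ = 364.25/0.85 = 428.53 mm; ε'_s = 0.003(c − d')/c = 0.0027 ≥ f_y/E_s = 0.0021, so compression steel does yield.
M_n = (A_s − A'_s) f_y (d − a/2) + A'_s f_y (d − d') = [1981980 × (765 − 182.125) + 290220 × (765 − 42)] × 10⁻⁶ = 1155.25 + 209.83 = 1365.08 kN·m.

M_n ≈ 1370 kN·m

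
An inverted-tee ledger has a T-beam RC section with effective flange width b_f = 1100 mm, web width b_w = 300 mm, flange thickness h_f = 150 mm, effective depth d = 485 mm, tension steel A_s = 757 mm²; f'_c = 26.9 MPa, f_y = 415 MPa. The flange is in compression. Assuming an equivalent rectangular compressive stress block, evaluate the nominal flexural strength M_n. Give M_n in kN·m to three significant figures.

M_n ≈ 150 kN·m

Tension: T = A_s f_y = 757 × 415 = 314155 N.
Try a within the flange: a = T/(0.85 f'_c b_f) = 314155/(0.85 × 26.9 × 1100) = 12.49 mm.
Since a = 12.49 ≤ h_f = 150 mm, the stress block lies entirely in the flange; analyse as a rectangular beam of width b_f.
M_n = T(d − a/2) = 314155 × (485 − 6.245) = 150.40 × 10⁶ N·mm.
M_n = 150.40 kN·m.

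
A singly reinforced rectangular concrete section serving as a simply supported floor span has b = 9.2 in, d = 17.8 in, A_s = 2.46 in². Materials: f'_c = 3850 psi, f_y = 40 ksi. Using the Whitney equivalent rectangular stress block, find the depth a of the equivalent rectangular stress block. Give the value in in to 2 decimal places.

a ≈ 3.27 in

T = A_s f_y = 2.46 × 40 = 98.4 kips.
a = T/(0.85 f'_c b) = 98.4/(0.85 × 3.85 × 9.2) = 3.27 in.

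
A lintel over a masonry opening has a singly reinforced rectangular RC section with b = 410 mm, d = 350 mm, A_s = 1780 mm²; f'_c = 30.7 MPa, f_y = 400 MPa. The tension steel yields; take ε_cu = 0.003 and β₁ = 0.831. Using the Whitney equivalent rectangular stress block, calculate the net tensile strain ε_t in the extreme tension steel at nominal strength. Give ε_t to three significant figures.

a = A_s f_y/(0.85 f'_c b) = 66.55 mm.
β₁ = 0.831, so c = a/β₁ = 66.55/0.831 = 80.08 mm.
From the linear strain diagram with ε_cu = 0.003: ε_t = 0.003 (d − c)/c = 0.003 × (350 − 80.08)/80.08 = 0.0101.
Since ε_t ≥ 0.005, the section is tension-controlled.

ε_t ≈ 0.0101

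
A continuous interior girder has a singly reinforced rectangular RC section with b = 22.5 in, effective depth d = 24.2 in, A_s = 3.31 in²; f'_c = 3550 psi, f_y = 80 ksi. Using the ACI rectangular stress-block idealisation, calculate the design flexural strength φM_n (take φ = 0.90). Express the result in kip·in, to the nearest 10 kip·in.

T = A_s f_y = 3.31 × 80 = 264.8 kips.
a = T/(0.85 f'_c b) = 264.8/(0.85 × 3.55 × 22.5) = 3.900 in.
M_n = T(d − a/2) = 264.8 × (24.2 − 1.95) = 5891.8 kip·in.
φM_n = 0.90 × 5891.8 = 5302.6 kip·in.

φM_n ≈ 5300 kip·in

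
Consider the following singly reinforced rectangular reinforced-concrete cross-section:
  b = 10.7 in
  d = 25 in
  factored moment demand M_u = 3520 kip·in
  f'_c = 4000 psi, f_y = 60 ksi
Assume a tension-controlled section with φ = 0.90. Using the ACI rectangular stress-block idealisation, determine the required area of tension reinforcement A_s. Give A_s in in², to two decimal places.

M_n = M_u/φ = 3520/0.90 = 3911.11 kip·in.
From M_n = 0.85 f'_c a b (d − a/2):
a = d − √(d² − 2M_n/(0.85 f'_c b)) = 25 − √(25² − 2 × 3911.11/(0.85 × 4 × 10.7)) = 4.752 in.
A_s = 0.85 f'_c a b / f_y = 0.85 × 4 × 4.752 × 10.7 / 60 = 2.881 in².

A_s ≈ 2.88 in²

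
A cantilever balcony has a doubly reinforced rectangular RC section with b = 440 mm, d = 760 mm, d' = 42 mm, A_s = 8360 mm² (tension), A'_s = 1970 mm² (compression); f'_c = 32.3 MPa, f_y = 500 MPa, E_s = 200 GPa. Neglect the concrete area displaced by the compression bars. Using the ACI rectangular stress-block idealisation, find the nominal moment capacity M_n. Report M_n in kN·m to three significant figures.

Assume both tension and compression steel yield.
Net tension couple steel: A_s − A'_s = 6390 mm².
a = (A_s − A'_s) f_y / (0.85 f'_c b) = 3195000/(0.85 × 32.3 × 440) = 264.48 mm.
c = a/β₁ = 264.48/0.819 = 322.93 mm; ε'_s = 0.003(c − d')/c = 0.0026 ≥ f_y/E_s = 0.0025, so compression steel does yield.
M_n = (A_s − A'_s) f_y (d − a/2) + A'_s f_y (d − d') = [3195000 × (760 − 132.24) + 985000 × (760 − 42)] × 10⁻⁶ = 2005.69 + 707.23 = 2712.92 kN·m.

M_n ≈ 2710 kN·m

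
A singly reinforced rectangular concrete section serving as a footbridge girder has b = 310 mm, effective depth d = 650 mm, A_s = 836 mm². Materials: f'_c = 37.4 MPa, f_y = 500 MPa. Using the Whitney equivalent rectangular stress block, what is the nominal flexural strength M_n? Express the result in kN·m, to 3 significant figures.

M_n ≈ 263 kN·m

T = A_s f_y = 836 × 500 = 418000 N = 418 kN.
From C = T: a = T/(0.85 f'_c b) = 418000/(0.85 × 37.4 × 310) = 42.42 mm.
M_n = T(d − a/2) = 418 kN × (650 − 21.21) mm = 262.83 kN·m.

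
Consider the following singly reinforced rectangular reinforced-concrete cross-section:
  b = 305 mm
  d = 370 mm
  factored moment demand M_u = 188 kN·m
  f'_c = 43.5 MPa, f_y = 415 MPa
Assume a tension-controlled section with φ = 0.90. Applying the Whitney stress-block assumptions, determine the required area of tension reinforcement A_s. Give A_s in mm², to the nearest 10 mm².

A_s ≈ 1470 mm²

M_n = M_u/φ = 188/0.90 = 208.889 kN·m.
With M_n = 0.85 f'_c a b (d − a/2), solve the quadratic for a:
a = d − √(d² − 2M_n/(0.85 f'_c b)) = 370 − √(370² − 2 × 208.889×10⁶/(0.85 × 43.5 × 305)) = 54.00 mm.
A_s = 0.85 f'_c a b / f_y = 0.85 × 43.5 × 54.00 × 305 / 415 = 1467.4 mm².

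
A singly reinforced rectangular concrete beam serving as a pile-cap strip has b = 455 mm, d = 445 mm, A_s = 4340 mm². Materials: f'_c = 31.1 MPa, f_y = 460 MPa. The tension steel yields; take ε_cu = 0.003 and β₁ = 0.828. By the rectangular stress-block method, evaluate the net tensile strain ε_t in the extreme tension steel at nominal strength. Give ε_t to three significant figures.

a = A_s f_y/(0.85 f'_c b) = 165.98 mm.
β₁ = 0.828, so c = a/β₁ = 165.98/0.828 = 200.46 mm.
From the linear strain diagram with ε_cu = 0.003: ε_t = 0.003 (d − c)/c = 0.003 × (445 − 200.46)/200.46 = 0.00366.
ε_t < 0.004 — the section is over-reinforced for flexure under ACI limits.

ε_t ≈ 0.00366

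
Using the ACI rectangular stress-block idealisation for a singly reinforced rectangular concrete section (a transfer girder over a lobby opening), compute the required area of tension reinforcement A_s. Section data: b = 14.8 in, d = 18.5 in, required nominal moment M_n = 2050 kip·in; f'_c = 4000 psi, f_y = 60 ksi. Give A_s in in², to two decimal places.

A_s ≈ 1.97 in²

From M_n = 0.85 f'_c a b (d − a/2):
a = d − √(d² − 2M_n/(0.85 f'_c b)) = 18.5 − √(18.5² − 2 × 2050/(0.85 × 4 × 14.8)) = 2.352 in.
A_s = 0.85 f'_c a b / f_y = 0.85 × 4 × 2.352 × 14.8 / 60 = 1.973 in².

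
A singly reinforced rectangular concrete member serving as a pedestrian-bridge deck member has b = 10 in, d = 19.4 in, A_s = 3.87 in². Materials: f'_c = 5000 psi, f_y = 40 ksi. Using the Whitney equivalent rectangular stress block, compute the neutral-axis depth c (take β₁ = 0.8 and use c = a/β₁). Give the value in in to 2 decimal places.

T = A_s f_y = 3.87 × 40 = 154.8 kips.
a = T/(0.85 f'_c b) = 154.8/(0.85 × 5 × 10) = 3.6424 in.
With β₁ = 0.8, c = a/β₁ = 3.6424/0.8 = 4.55 in.

c ≈ 4.55 in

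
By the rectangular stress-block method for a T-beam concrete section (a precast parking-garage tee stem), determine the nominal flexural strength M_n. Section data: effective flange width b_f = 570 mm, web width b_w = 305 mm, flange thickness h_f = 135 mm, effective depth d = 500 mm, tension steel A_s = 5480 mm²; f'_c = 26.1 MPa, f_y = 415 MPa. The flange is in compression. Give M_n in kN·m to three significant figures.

M_n ≈ 922 kN·m

Tension: T = A_s f_y = 5480 × 415 = 2274200 N.
Try a within the flange: a = T/(0.85 f'_c b_f) = 2274200/(0.85 × 26.1 × 570) = 179.84 mm.
a = 179.84 > h_f = 135 mm: the block extends into the web. Split into flange-overhang and web parts.
C_f = 0.85 f'_c (b_f − b_w) h_f = 0.85 × 26.1 × (570 − 305) × 135 = 793668 N.
Remaining web compression depth: a_w = (T − C_f)/(0.85 f'_c b_w) = (2274200 − 793668)/(0.85 × 26.1 × 305) = 218.81 mm.
M_n = C_f(d − h_f/2) + (T − C_f)(d − a_w/2) = 793668 × (500 − 67.5) + 1480532 × (500 − 109.405) = 343.26 + 578.29 = 921.55 × 10⁶ N·mm.
M_n = 921.55 kN·m.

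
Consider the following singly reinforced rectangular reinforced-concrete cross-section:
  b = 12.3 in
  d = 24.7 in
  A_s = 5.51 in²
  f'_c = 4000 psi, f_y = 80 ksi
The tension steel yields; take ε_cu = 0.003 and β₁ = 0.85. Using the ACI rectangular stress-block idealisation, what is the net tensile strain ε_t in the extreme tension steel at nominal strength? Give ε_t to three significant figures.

a = A_s f_y/(0.85 f'_c b) = 10.540 in.
β₁ = 0.85, so c = a/β₁ = 10.540/0.85 = 12.400 in.
From the linear strain diagram with ε_cu = 0.003: ε_t = 0.003 (d − c)/c = 0.003 × (24.7 − 12.400)/12.400 = 0.00298.
ε_t < 0.004 — the section is over-reinforced for flexure under ACI limits.

ε_t ≈ 0.00298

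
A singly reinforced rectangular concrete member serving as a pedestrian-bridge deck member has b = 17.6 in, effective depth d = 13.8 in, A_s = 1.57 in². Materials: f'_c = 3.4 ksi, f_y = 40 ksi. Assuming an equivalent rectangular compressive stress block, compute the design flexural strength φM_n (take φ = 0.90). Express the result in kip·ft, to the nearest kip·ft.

T = A_s f_y = 1.57 × 40 = 62.8 kips.
a = T/(0.85 f'_c b) = 62.8/(0.85 × 3.4 × 17.6) = 1.235 in.
M_n = T(d − a/2) = 62.8 × (13.8 − 0.6175) = 827.9 kip·in = 827.9/12 = 68.99 kip·ft.
φM_n = 0.90 × 68.99 = 62.09 kip·ft.

φM_n ≈ 62 kip·ft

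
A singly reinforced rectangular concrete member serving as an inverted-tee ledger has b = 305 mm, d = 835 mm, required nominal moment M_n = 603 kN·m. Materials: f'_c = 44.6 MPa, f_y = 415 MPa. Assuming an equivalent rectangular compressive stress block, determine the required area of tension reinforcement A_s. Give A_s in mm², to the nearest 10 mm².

A_s ≈ 1810 mm²

With M_n = 0.85 f'_c a b (d − a/2), solve the quadratic for a:
a = d − √(d² − 2M_n/(0.85 f'_c b)) = 835 − √(835² − 2 × 603×10⁶/(0.85 × 44.6 × 305)) = 64.99 mm.
A_s = 0.85 f'_c a b / f_y = 0.85 × 44.6 × 64.99 × 305 / 415 = 1810.7 mm².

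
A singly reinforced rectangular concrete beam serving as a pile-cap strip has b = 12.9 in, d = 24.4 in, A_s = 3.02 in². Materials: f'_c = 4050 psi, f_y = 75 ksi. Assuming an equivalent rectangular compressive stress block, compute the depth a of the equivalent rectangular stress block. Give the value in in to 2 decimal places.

T = A_s f_y = 3.02 × 75 = 226.5 kips.
a = T/(0.85 f'_c b) = 226.5/(0.85 × 4.05 × 12.9) = 5.10 in.

a ≈ 5.10 in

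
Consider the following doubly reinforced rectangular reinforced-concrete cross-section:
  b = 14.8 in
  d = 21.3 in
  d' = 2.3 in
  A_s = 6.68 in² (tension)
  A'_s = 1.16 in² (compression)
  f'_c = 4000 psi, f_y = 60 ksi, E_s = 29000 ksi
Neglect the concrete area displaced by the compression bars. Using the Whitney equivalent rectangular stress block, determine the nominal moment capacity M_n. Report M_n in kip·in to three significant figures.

M_n ≈ 7290 kip·in

Assume both steels yield.
a = (A_s − A'_s) f_y/(0.85 f'_c b) = (6.68 − 1.16) × 60/(0.85 × 4 × 14.8) = 6.582 in.
c = a/β₁ = 6.582/0.85 = 7.744 in; ε'_s = 0.003(c − d')/c = 0.0021 ≥ ε_y = 0.0021, so the compression steel yields.
M_n = (A_s − A'_s) f_y (d − a/2) + A'_s f_y (d − d') = 331.2 × (21.3 − 3.291) + 69.6 × (21.3 − 2.3) = 5964.6 + 1322.4 = 7287.0 kip·in.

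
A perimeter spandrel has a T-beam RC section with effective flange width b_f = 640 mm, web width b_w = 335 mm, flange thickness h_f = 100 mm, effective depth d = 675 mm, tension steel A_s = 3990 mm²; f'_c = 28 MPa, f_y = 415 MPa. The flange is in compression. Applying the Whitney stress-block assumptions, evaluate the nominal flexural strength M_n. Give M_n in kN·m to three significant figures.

M_n ≈ 1030 kN·m

Tension: T = A_s f_y = 3990 × 415 = 1655850 N.
Try a within the flange: a = T/(0.85 f'_c b_f) = 1655850/(0.85 × 28 × 640) = 108.71 mm.
a = 108.71 > h_f = 100 mm: the block extends into the web. Split into flange-overhang and web parts.
C_f = 0.85 f'_c (b_f − b_w) h_f = 0.85 × 28 × (640 − 335) × 100 = 725900 N.
Remaining web compression depth: a_w = (T − C_f)/(0.85 f'_c b_w) = (1655850 − 725900)/(0.85 × 28 × 335) = 116.64 mm.
M_n = C_f(d − h_f/2) + (T − C_f)(d − a_w/2) = 725900 × (675 − 50) + 929950 × (675 − 58.32) = 453.69 + 573.48 = 1027.17 × 10⁶ N·mm.
M_n = 1027.17 kN·m.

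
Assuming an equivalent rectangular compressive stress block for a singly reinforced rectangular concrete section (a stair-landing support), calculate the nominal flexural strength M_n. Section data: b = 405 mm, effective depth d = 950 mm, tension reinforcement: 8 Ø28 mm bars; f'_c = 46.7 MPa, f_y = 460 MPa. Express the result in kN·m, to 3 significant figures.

A_s = 8 × 616 = 4928 mm².
T = A_s f_y = 4928 × 460 = 2266880 N = 2266.88 kN.
From C = T: a = T/(0.85 f'_c b) = 2266880/(0.85 × 46.7 × 405) = 141.01 mm.
M_n = T(d − a/2) = 2266.88 kN × (950 − 70.505) mm = 1993.71 kN·m.

M_n ≈ 1990 kN·m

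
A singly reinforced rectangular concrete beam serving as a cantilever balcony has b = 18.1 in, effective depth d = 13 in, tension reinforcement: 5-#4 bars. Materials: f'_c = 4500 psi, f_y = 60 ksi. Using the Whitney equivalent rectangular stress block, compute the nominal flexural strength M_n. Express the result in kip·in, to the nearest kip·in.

A_s = 5 × 0.2 = 1 in².
T = A_s f_y = 1 × 60 = 60 kips.
a = T/(0.85 f'_c b) = 60/(0.85 × 4.5 × 18.1) = 0.867 in.
M_n = T(d − a/2) = 60 × (13 − 0.4335) = 754.0 kip·in.

M_n ≈ 754 kip·in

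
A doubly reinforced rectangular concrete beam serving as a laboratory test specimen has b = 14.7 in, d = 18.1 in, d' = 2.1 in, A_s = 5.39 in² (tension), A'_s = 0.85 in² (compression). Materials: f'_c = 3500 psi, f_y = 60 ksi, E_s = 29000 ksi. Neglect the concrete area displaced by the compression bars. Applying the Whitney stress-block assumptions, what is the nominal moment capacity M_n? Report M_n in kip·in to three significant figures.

M_n ≈ 4900 kip·in

Assume both steels yield.
a = (A_s − A'_s) f_y/(0.85 f'_c b) = (5.39 − 0.85) × 60/(0.85 × 3.5 × 14.7) = 6.229 in.
c = a/β₁ = 6.229/0.85 = 7.328 in; ε'_s = 0.003(c − d')/c = 0.0021 ≥ ε_y = 0.0021, so the compression steel yields.
M_n = (A_s − A'_s) f_y (d − a/2) + A'_s f_y (d − d') = 272.4 × (18.1 − 3.1145) + 51 × (18.1 − 2.1) = 4082.1 + 816.0 = 4898.1 kip·in.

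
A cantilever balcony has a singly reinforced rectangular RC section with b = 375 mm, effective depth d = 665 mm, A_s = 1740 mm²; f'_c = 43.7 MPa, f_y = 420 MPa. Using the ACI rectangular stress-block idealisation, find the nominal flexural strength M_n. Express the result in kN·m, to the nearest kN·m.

M_n ≈ 467 kN·m

T = A_s f_y = 1740 × 420 = 730800 N = 730.8 kN.
From C = T: a = T/(0.85 f'_c b) = 730800/(0.85 × 43.7 × 375) = 52.46 mm.
M_n = T(d − a/2) = 730.8 kN × (665 − 26.23) mm = 466.81 kN·m.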